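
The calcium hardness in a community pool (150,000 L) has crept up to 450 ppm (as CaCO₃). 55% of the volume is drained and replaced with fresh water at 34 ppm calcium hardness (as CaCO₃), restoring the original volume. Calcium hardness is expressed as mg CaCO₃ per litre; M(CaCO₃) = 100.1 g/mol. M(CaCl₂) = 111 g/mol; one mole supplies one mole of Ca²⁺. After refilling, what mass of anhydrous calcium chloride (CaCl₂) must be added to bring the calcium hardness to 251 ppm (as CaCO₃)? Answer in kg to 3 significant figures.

4.96 kg

After draining 55% and refilling: 450 × 0.45 + 34 × 0.55 = 221.2 ppm.
Deficit to target: 251 − 221.2 = 29.8 mg/L.
As CaCO₃: 29.8 mg/L × 150,000 L = 4470 g; ÷ 100.1 = 44.66 mol Ca²⁺.
Mass: 44.66 × 111 = 4957 g.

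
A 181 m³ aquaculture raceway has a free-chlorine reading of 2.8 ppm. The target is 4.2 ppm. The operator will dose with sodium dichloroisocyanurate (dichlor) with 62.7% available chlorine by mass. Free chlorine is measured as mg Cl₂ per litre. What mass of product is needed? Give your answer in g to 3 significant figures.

404 g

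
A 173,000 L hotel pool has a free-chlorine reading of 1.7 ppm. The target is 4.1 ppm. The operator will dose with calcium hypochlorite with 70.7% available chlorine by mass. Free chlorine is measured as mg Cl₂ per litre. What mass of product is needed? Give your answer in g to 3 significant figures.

587 g

Chlorine deficit: 4.1 − 1.7 = 2.4 ppm = 2.4 mg/L as Cl₂.
Cl₂ equivalent needed: 2.4 mg/L × 173,000 L = 415,200 mg = 415.2 g.
Product at 70.7% available chlorine: 415.2 / 0.707 = 587.3 g.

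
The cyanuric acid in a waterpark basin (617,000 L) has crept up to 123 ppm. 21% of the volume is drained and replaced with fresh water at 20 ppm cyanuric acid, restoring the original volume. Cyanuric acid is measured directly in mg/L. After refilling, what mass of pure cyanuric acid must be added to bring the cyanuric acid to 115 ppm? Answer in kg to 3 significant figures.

After draining 21% and refilling: 123 × 0.79 + 20 × 0.21 = 101.37 ppm.
Deficit to target: 115 − 101.37 = 13.63 mg/L.
Mass: 13.63 mg/L × 617,000 L = 8410 g cyanuric acid.

8.41 kg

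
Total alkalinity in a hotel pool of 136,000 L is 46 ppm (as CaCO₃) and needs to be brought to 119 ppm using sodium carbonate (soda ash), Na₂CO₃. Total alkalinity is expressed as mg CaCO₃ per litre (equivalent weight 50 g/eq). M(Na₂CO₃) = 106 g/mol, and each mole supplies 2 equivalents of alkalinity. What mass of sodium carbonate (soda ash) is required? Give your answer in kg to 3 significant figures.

10.5 kg

Alkalinity to add: (119 − 46) = 73 mg/L as CaCO₃ × 136,000 L = 9928 g as CaCO₃.
Equivalents: 9928 g ÷ 50 g/eq = 198.6 eq.
Each mole of Na₂CO₃ supplies 2 eq, so 198.6 / 2 = 99.28 mol.
Mass: 99.28 mol × 106 g/mol = 10,520 g.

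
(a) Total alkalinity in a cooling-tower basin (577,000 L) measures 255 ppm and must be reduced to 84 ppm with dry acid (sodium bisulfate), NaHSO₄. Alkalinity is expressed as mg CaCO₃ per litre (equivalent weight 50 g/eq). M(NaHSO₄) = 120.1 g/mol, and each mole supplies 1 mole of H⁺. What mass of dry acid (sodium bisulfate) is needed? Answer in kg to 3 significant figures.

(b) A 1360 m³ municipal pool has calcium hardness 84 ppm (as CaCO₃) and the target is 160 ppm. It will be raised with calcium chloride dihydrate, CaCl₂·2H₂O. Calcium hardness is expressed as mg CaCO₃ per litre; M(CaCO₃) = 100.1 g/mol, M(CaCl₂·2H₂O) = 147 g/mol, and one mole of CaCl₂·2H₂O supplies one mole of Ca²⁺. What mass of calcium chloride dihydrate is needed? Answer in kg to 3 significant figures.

(a) Alkalinity to neutralize: (255 − 84) = 171 mg/L as CaCO₃ × 577,000 L = 98,670 g as CaCO₃.
(a) Equivalents of H⁺ required: 98,670 ÷ 50 g/eq = 1973 eq = 1973 mol NaHSO₄.
(a) Mass of NaHSO₄: 1973 × 120.1 = 237,000 g.

(b) Volume: 1360 m³ = 1,360,000 L.
(b) Hardness to add: (160 − 84) = 76 mg/L as CaCO₃ × 1,360,000 L = 103,400 g as CaCO₃.
(b) Moles of Ca²⁺ (1 mol Ca²⁺ ≡ 1 mol CaCO₃): 103,400 / 100.1 g/mol = 1033 mol.
(b) Mass of CaCl₂·2H₂O: 1033 × 147 = 151,800 g.

(a) 237 kg; (b) 152 kg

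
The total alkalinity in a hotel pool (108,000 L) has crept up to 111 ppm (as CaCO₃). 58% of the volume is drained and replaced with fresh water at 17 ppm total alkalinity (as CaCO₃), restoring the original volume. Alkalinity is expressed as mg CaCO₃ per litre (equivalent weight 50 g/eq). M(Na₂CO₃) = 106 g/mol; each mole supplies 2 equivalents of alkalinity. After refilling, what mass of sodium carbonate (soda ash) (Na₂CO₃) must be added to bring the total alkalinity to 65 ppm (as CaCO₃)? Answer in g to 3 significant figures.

After draining 58% and refilling: 111 × 0.42 + 17 × 0.58 = 56.48 ppm.
Deficit to target: 65 − 56.48 = 8.52 mg/L.
As CaCO₃: 8.52 mg/L × 108,000 L = 920.2 g; ÷ 50 g/eq ÷ 2 = 9.202 mol Na₂CO₃.
Mass: 9.202 × 106 = 975.4 g.

975 g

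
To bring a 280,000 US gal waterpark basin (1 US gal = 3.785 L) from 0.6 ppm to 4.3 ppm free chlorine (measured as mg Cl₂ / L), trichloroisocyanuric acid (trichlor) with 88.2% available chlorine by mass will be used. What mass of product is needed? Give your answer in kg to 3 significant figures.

4.45 kg

Volume: 280,000 US gal × 3.785 L/gal = 1,059,800 L.
Chlorine deficit: 4.3 − 0.6 = 3.7 ppm = 3.7 mg/L as Cl₂.
Cl₂ equivalent needed: 3.7 mg/L × 1,059,800 L = 3,921,000 mg = 3921 g.
Product at 88.2% available chlorine: 3921 / 0.882 = 4446 g.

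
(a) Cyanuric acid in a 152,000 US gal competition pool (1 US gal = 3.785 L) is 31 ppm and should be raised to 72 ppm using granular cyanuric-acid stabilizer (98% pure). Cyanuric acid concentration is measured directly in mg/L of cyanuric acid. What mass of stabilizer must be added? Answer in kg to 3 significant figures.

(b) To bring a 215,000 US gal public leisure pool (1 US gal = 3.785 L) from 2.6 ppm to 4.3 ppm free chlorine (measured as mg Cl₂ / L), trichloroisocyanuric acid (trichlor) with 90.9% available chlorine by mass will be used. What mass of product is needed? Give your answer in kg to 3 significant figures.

(a) 24.1 kg; (b) 1.52 kg

(a) Volume: 152,000 US gal × 3.785 L/gal = 575,320 L.
(a) CYA to add: (72 − 31) = 41 mg/L × 575,320 L = 23,590 g cyanuric acid.
(a) At 98% purity: 23,590 / 0.98 = 24,070 g product.

(b) Volume: 215,000 US gal × 3.785 L/gal = 813,775 L.
(b) Chlorine deficit: 4.3 − 2.6 = 1.7 ppm = 1.7 mg/L as Cl₂.
(b) Cl₂ equivalent needed: 1.7 mg/L × 813,775 L = 1,383,000 mg = 1383 g.
(b) Product at 90.9% available chlorine: 1383 / 0.909 = 1522 g.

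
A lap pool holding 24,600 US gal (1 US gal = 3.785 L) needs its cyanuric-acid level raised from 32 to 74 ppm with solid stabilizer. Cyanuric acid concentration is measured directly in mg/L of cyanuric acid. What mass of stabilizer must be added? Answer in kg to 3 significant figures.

3.91 kg

Volume: 24,600 US gal × 3.785 L/gal = 93,111 L.
CYA to add: (74 − 32) = 42 mg/L × 93,111 L = 3911 g cyanuric acid.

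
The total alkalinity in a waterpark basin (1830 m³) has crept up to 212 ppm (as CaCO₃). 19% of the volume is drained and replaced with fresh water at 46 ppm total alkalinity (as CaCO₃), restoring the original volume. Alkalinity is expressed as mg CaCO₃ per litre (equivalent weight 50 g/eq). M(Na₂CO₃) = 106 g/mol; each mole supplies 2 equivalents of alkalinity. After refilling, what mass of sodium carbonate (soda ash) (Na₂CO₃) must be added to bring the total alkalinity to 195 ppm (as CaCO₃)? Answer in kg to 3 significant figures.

Volume: 1830 m³ = 1,830,000 L.
After draining 19% and refilling: 212 × 0.81 + 46 × 0.19 = 180.46 ppm.
Deficit to target: 195 − 180.46 = 14.54 mg/L.
As CaCO₃: 14.54 mg/L × 1,830,000 L = 26,610 g; ÷ 50 g/eq ÷ 2 = 266.1 mol Na₂CO₃.
Mass: 266.1 × 106 = 28,200 g.

28.2 kg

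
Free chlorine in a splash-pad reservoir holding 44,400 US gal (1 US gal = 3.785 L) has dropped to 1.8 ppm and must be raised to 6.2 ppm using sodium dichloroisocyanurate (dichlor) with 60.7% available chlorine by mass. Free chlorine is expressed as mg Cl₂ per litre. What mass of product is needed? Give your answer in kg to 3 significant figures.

Volume: 44,400 US gal × 3.785 L/gal = 168,054 L.
Chlorine deficit: 6.2 − 1.8 = 4.4 ppm = 4.4 mg/L as Cl₂.
Cl₂ equivalent needed: 4.4 mg/L × 168,054 L = 739,400 mg = 739.4 g.
Product at 60.7% available chlorine: 739.4 / 0.607 = 1218 g.

1.22 kg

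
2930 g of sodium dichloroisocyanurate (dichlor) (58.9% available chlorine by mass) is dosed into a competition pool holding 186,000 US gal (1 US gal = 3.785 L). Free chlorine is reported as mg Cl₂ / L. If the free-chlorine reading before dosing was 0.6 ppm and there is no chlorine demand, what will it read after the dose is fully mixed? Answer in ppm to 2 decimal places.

Volume: 186,000 US gal × 3.785 L/gal = 704,010 L.
Available chlorine delivered: 2930 g × 0.589 = 1726 g as Cl₂.
Concentration rise: 1726 g / 704,010 L = 2.451 mg/L = 2.45 ppm.
Final FC: 0.6 + 2.45 = 3.05 ppm.

3.05 ppm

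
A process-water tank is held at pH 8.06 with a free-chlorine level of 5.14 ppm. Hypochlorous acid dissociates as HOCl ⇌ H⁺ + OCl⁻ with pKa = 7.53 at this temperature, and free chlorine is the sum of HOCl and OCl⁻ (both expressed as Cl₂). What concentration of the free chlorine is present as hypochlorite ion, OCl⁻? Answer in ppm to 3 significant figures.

3.97 ppm

[OCl⁻]/[HOCl] = 10^(pH − pKa) = 10^(8.06 − 7.53) = 10^0.53 = 3.388.
Fraction as HOCl = 1 / (1 + 3.388) = 0.2279.
OCl⁻ = (1 − 0.2279) × 5.14 ppm = 3.969 ppm.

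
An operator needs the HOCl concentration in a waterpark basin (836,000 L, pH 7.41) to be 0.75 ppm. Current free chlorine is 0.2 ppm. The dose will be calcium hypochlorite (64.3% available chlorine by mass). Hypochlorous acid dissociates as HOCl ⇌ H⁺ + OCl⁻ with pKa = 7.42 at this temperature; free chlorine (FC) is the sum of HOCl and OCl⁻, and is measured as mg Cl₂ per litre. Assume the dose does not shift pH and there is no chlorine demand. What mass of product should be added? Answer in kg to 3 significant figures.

1.67 kg

[OCl⁻]/[HOCl] = 10^(pH − pKa) = 10^(7.41 − 7.42) = 0.9772; fraction as HOCl = 1/(1 + 0.9772) = 0.5058.
Free chlorine required for 0.75 ppm HOCl: 0.75 / 0.5058 = 1.483 ppm.
FC to add: 1.483 − 0.2 = 1.283 mg/L as Cl₂.
Cl₂ equivalent: 1.283 mg/L × 836,000 L = 1073 g.
Product at 64.3% available Cl: 1073 / 0.643 = 1668 g.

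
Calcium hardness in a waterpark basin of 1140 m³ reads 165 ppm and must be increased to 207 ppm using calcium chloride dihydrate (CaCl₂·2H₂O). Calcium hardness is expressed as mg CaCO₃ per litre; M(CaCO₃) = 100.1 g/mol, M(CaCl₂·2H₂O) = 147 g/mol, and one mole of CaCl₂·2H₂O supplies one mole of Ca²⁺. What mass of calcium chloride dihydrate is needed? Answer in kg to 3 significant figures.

Volume: 1140 m³ = 1,140,000 L.
Hardness to add: (207 − 165) = 42 mg/L as CaCO₃ × 1,140,000 L = 47,880 g as CaCO₃.
Moles of Ca²⁺ (1 mol Ca²⁺ ≡ 1 mol CaCO₃): 47,880 / 100.1 g/mol = 478.3 mol.
Mass of CaCl₂·2H₂O: 478.3 × 147 = 70,310 g.

70.3 kg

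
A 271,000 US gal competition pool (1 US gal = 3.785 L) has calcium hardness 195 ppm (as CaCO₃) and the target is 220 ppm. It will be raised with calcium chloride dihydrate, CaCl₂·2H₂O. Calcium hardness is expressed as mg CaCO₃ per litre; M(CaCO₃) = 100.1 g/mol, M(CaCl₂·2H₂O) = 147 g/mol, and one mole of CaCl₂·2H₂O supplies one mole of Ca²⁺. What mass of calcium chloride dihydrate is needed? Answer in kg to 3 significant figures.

37.7 kg

Volume: 271,000 US gal × 3.785 L/gal = 1,025,735 L.
Hardness to add: (220 − 195) = 25 mg/L as CaCO₃ × 1,025,735 L = 25,640 g as CaCO₃.
Moles of Ca²⁺ (1 mol Ca²⁺ ≡ 1 mol CaCO₃): 25,640 / 100.1 g/mol = 256.2 mol.
Mass of CaCl₂·2H₂O: 256.2 × 147 = 37,660 g.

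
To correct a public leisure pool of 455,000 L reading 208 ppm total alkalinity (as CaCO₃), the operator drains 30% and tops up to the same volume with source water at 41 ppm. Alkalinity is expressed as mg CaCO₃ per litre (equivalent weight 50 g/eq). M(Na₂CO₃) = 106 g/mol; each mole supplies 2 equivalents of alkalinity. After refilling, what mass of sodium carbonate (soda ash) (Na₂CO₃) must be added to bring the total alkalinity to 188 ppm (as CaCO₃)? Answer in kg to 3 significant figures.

After draining 30% and refilling: 208 × 0.70 + 41 × 0.30 = 157.9 ppm.
Deficit to target: 188 − 157.9 = 30.1 mg/L.
As CaCO₃: 30.1 mg/L × 455,000 L = 13,700 g; ÷ 50 g/eq ÷ 2 = 137 mol Na₂CO₃.
Mass: 137 × 106 = 14,520 g.

14.5 kg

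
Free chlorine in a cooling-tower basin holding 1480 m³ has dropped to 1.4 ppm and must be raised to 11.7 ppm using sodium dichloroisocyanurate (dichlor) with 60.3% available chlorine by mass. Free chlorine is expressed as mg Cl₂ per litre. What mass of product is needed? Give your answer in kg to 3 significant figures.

Volume: 1480 m³ = 1,480,000 L.
Chlorine deficit: 11.7 − 1.4 = 10.3 ppm = 10.3 mg/L as Cl₂.
Cl₂ equivalent needed: 10.3 mg/L × 1,480,000 L = 15,240,000 mg = 15,240 g.
Product at 60.3% available chlorine: 15,240 / 0.603 = 25,280 g.

25.3 kg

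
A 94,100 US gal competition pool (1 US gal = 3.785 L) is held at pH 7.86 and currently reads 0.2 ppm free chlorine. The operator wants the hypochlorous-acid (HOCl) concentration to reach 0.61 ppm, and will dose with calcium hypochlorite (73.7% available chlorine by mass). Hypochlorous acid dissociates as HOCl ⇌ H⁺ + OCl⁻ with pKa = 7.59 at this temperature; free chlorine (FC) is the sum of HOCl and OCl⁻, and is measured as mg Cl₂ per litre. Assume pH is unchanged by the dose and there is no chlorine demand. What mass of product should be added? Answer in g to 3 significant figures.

747 g

Volume: 94,100 US gal × 3.785 L/gal = 356,168 L.
[OCl⁻]/[HOCl] = 10^(pH − pKa) = 10^(7.86 − 7.59) = 1.862; fraction as HOCl = 1/(1 + 1.862) = 0.3494.
Free chlorine required for 0.61 ppm HOCl: 0.61 / 0.3494 = 1.746 ppm.
FC to add: 1.746 − 0.2 = 1.546 mg/L as Cl₂.
Cl₂ equivalent: 1.546 mg/L × 356,168 L = 550.6 g.
Product at 73.7% available Cl: 550.6 / 0.737 = 747.1 g.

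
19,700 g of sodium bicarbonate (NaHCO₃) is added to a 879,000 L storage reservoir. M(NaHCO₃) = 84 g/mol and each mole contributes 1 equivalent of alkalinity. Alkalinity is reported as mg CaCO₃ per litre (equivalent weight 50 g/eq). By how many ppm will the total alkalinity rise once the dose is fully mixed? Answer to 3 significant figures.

Moles of NaHCO₃: 19,700 g ÷ 84 g/mol = 234.5 mol → 234.5 eq of alkalinity.
As CaCO₃: 234.5 eq × 50 g/eq = 11,730 g.
Rise: 11,730 g / 879,000 L × 1000 = 13.34 mg/L.

13.3 ppm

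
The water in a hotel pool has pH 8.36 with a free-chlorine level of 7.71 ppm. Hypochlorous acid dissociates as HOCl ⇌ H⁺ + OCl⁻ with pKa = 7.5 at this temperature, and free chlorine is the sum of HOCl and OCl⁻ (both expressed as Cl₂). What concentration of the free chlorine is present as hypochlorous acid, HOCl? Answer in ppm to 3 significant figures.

0.935 ppm

[OCl⁻]/[HOCl] = 10^(pH − pKa) = 10^(8.36 − 7.5) = 10^0.86 = 7.244.
Fraction as HOCl = 1 / (1 + 7.244) = 0.1213.
HOCl = 0.1213 × 7.71 ppm = 0.9352 ppm.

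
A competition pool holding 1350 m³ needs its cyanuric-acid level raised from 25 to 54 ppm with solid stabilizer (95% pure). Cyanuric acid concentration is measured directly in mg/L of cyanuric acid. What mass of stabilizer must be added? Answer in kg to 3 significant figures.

Volume: 1350 m³ = 1,350,000 L.
CYA to add: (54 − 25) = 29 mg/L × 1,350,000 L = 39,150 g cyanuric acid.
At 95% purity: 39,150 / 0.95 = 41,210 g product.

41.2 kg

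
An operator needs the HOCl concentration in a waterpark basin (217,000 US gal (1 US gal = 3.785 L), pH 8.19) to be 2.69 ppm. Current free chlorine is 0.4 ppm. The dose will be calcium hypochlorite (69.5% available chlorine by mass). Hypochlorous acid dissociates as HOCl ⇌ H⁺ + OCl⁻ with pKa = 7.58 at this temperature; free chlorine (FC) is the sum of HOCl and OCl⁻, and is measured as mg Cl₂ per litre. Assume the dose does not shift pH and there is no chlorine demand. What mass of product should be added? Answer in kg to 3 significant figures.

Volume: 217,000 US gal × 3.785 L/gal = 821,345 L.
[OCl⁻]/[HOCl] = 10^(pH − pKa) = 10^(8.19 − 7.58) = 4.074; fraction as HOCl = 1/(1 + 4.074) = 0.1971.
Free chlorine required for 2.69 ppm HOCl: 2.69 / 0.1971 = 13.65 ppm.
FC to add: 13.65 − 0.4 = 13.25 mg/L as Cl₂.
Cl₂ equivalent: 13.25 mg/L × 821,345 L = 10,880 g.
Product at 69.5% available Cl: 10,880 / 0.695 = 15,660 g.

15.7 kg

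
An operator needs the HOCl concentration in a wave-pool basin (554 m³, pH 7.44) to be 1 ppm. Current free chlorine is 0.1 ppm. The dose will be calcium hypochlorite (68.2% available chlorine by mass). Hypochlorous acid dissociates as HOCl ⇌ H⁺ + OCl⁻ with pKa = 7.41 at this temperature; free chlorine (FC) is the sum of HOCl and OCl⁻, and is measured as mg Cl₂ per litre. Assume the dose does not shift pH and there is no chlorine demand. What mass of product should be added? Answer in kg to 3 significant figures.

1.60 kg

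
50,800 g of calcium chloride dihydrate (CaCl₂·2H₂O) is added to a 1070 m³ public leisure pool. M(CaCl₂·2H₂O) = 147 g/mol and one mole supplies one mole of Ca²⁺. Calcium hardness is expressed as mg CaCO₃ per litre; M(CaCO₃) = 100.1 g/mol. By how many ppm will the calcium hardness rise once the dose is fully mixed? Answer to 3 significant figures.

Volume: 1070 m³ = 1,070,000 L.
Moles of Ca²⁺: 50,800 g ÷ 147 g/mol = 345.6 mol.
As CaCO₃: 345.6 mol × 100.1 g/mol = 34,590 g.
Rise: 34,590 g / 1,070,000 L × 1000 = 32.33 mg/L.

32.3 ppm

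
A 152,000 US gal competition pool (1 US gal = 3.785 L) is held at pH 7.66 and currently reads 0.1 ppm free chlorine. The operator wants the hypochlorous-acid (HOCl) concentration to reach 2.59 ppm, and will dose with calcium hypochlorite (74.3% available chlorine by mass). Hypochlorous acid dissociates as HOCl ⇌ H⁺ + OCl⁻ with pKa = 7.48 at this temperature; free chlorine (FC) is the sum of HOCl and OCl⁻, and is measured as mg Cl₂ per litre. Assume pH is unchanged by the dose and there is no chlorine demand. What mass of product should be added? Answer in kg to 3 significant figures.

4.96 kg

Volume: 152,000 US gal × 3.785 L/gal = 575,320 L.
[OCl⁻]/[HOCl] = 10^(pH − pKa) = 10^(7.66 − 7.48) = 1.514; fraction as HOCl = 1/(1 + 1.514) = 0.3978.
Free chlorine required for 2.59 ppm HOCl: 2.59 / 0.3978 = 6.51 ppm.
FC to add: 6.51 − 0.1 = 6.41 mg/L as Cl₂.
Cl₂ equivalent: 6.41 mg/L × 575,320 L = 3688 g.
Product at 74.3% available Cl: 3688 / 0.743 = 4963 g.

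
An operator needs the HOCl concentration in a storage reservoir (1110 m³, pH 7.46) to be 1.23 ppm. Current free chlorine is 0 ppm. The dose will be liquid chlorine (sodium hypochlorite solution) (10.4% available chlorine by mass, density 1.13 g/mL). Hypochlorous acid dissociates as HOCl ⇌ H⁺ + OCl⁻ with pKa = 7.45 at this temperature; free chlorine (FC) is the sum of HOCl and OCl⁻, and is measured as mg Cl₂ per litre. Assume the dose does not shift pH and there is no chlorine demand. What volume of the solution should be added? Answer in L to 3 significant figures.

23.5 L

Volume: 1110 m³ = 1,110,000 L.
[OCl⁻]/[HOCl] = 10^(pH − pKa) = 10^(7.46 − 7.45) = 1.023; fraction as HOCl = 1/(1 + 1.023) = 0.4942.
Free chlorine required for 1.23 ppm HOCl: 1.23 / 0.4942 = 2.489 ppm.
FC to add: 2.489 − 0 = 2.489 mg/L as Cl₂.
Cl₂ equivalent: 2.489 mg/L × 1,110,000 L = 2762 g.
Product at 10.4% available Cl: 2762 / 0.104 = 26,560 g.
Volume: 26,560 g ÷ 1.13 g/mL = 23,510 mL.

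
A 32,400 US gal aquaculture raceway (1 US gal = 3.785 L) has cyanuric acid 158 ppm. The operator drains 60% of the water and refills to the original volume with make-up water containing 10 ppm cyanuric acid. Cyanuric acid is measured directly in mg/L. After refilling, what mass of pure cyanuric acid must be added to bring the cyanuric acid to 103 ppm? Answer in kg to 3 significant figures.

4.15 kg

Volume: 32,400 US gal × 3.785 L/gal = 122,634 L.
After draining 60% and refilling: 158 × 0.40 + 10 × 0.60 = 69.2 ppm.
Deficit to target: 103 − 69.2 = 33.8 mg/L.
Mass: 33.8 mg/L × 122,634 L = 4145 g cyanuric acid.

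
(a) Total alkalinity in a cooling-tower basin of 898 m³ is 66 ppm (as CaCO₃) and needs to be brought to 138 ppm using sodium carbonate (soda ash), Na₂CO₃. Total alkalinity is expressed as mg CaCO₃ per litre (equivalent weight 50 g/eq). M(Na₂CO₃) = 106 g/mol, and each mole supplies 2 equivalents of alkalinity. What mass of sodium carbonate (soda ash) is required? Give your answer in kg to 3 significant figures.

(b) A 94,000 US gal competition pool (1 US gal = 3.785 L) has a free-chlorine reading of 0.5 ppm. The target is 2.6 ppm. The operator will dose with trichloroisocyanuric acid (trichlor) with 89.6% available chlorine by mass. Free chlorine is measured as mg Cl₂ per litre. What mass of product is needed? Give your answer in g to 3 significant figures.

(a) 68.5 kg; (b) 834 g

(a) Volume: 898 m³ = 898,000 L.
(a) Alkalinity to add: (138 − 66) = 72 mg/L as CaCO₃ × 898,000 L = 64,660 g as CaCO₃.
(a) Equivalents: 64,660 g ÷ 50 g/eq = 1293 eq.
(a) Each mole of Na₂CO₃ supplies 2 eq, so 1293 / 2 = 646.6 mol.
(a) Mass: 646.6 mol × 106 g/mol = 68,540 g.

(b) Volume: 94,000 US gal × 3.785 L/gal = 355,790 L.
(b) Chlorine deficit: 2.6 − 0.5 = 2.1 ppm = 2.1 mg/L as Cl₂.
(b) Cl₂ equivalent needed: 2.1 mg/L × 355,790 L = 747,200 mg = 747.2 g.
(b) Product at 89.6% available chlorine: 747.2 / 0.896 = 833.9 g.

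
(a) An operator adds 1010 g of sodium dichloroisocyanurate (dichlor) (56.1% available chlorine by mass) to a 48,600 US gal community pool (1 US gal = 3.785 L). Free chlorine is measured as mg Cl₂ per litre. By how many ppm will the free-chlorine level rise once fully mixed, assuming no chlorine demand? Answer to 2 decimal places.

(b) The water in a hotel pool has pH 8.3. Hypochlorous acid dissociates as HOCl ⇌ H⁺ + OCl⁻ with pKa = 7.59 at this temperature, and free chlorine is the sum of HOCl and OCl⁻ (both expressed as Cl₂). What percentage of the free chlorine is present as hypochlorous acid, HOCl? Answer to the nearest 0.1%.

(a) 3.08 ppm; (b) 16.3%

(a) Volume: 48,600 US gal × 3.785 L/gal = 183,951 L.
(a) Available chlorine delivered: 1010 g × 0.561 = 566.6 g as Cl₂.
(a) Concentration rise: 566.6 g / 183,951 L = 3.08 mg/L = 3.08 ppm.

(b) [OCl⁻]/[HOCl] = 10^(pH − pKa) = 10^(8.3 − 7.59) = 10^0.71 = 5.129.
(b) Fraction as HOCl = 1 / (1 + 5.129) = 0.1632.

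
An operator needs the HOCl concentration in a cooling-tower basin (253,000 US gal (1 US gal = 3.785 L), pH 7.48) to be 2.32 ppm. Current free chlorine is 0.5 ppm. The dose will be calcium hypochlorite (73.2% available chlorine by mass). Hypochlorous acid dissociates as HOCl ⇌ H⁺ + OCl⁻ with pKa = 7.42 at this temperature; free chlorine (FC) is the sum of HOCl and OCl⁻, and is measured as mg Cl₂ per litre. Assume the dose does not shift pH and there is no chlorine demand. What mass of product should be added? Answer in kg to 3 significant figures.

5.87 kg

Volume: 253,000 US gal × 3.785 L/gal = 957,605 L.
[OCl⁻]/[HOCl] = 10^(pH − pKa) = 10^(7.48 − 7.42) = 1.148; fraction as HOCl = 1/(1 + 1.148) = 0.4655.
Free chlorine required for 2.32 ppm HOCl: 2.32 / 0.4655 = 4.984 ppm.
FC to add: 4.984 − 0.5 = 4.484 mg/L as Cl₂.
Cl₂ equivalent: 4.484 mg/L × 957,605 L = 4294 g.
Product at 73.2% available Cl: 4294 / 0.732 = 5866 g.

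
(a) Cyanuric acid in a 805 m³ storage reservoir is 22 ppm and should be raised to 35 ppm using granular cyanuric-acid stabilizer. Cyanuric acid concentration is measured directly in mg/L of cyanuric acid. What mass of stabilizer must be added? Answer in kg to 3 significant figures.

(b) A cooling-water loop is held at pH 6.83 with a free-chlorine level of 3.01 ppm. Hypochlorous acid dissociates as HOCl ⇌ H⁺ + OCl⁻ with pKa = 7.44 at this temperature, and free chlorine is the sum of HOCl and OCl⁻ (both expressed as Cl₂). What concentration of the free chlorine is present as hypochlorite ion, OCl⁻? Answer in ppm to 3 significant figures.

(a) 10.5 kg; (b) 0.593 ppm

(a) Volume: 805 m³ = 805,000 L.
(a) CYA to add: (35 − 22) = 13 mg/L × 805,000 L = 10,460 g cyanuric acid.

(b) [OCl⁻]/[HOCl] = 10^(pH − pKa) = 10^(6.83 − 7.44) = 10^-0.61 = 0.2455.
(b) Fraction as HOCl = 1 / (1 + 0.2455) = 0.8029.
(b) OCl⁻ = (1 − 0.8029) × 3.01 ppm = 0.5932 ppm.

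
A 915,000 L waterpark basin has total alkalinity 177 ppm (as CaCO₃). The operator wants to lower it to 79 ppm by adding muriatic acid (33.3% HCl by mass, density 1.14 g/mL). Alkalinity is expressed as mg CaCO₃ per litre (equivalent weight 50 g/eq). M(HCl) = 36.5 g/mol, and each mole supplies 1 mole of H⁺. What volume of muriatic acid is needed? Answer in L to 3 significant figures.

172 L

Alkalinity to neutralize: (177 − 79) = 98 mg/L as CaCO₃ × 915,000 L = 89,670 g as CaCO₃.
Equivalents of H⁺ required: 89,670 ÷ 50 g/eq = 1793 eq = 1793 mol HCl.
Mass of HCl: 1793 × 36.5 = 65,460 g.
Mass of 33.3% solution: 65,460 / 0.333 = 196,600 g.
Volume: 196,600 g ÷ 1.14 g/mL = 172,400 mL.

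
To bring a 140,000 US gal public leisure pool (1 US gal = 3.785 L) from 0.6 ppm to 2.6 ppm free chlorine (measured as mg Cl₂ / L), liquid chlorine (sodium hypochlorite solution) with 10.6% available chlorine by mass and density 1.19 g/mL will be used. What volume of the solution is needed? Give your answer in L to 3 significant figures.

Volume: 140,000 US gal × 3.785 L/gal = 529,900 L.
Chlorine deficit: 2.6 − 0.6 = 2 ppm = 2 mg/L as Cl₂.
Cl₂ equivalent needed: 2 mg/L × 529,900 L = 1,060,000 mg = 1060 g.
Product at 10.6% available chlorine: 1060 / 0.106 = 9998 g.
Volume at density 1.19 g/mL: 9998 g ÷ 1.19 g/mL = 8402 mL.

8.40 L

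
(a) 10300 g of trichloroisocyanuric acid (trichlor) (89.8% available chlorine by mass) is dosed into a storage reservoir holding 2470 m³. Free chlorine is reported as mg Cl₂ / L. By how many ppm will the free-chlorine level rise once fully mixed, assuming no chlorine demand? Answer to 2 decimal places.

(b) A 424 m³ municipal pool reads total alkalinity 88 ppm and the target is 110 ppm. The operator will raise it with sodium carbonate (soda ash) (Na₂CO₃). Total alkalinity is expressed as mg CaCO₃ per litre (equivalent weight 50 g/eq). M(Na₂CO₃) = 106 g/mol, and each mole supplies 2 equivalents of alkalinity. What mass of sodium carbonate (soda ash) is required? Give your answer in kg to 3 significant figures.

(a) Volume: 2470 m³ = 2,470,000 L.
(a) Available chlorine delivered: 10,300 g × 0.898 = 9249 g as Cl₂.
(a) Concentration rise: 9249 g / 2,470,000 L = 3.745 mg/L = 3.74 ppm.

(b) Volume: 424 m³ = 424,000 L.
(b) Alkalinity to add: (110 − 88) = 22 mg/L as CaCO₃ × 424,000 L = 9328 g as CaCO₃.
(b) Equivalents: 9328 g ÷ 50 g/eq = 186.6 eq.
(b) Each mole of Na₂CO₃ supplies 2 eq, so 186.6 / 2 = 93.28 mol.
(b) Mass: 93.28 mol × 106 g/mol = 9888 g.

(a) 3.74 ppm; (b) 9.89 kg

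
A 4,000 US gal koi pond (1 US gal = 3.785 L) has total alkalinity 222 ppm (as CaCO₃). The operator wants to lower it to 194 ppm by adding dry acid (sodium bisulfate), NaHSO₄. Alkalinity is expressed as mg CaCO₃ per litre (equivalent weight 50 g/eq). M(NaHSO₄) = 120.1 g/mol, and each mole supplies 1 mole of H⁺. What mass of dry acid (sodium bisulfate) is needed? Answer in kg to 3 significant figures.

Volume: 4,000 US gal × 3.785 L/gal = 15,140 L.
Alkalinity to neutralize: (222 − 194) = 28 mg/L as CaCO₃ × 15,140 L = 423.9 g as CaCO₃.
Equivalents of H⁺ required: 423.9 ÷ 50 g/eq = 8.478 eq = 8.478 mol NaHSO₄.
Mass of NaHSO₄: 8.478 × 120.1 = 1018 g.

1.02 kg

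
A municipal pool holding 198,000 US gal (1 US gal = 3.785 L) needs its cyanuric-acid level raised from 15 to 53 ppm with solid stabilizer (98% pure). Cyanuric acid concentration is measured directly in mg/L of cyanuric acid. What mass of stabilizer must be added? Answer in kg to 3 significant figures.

29.1 kg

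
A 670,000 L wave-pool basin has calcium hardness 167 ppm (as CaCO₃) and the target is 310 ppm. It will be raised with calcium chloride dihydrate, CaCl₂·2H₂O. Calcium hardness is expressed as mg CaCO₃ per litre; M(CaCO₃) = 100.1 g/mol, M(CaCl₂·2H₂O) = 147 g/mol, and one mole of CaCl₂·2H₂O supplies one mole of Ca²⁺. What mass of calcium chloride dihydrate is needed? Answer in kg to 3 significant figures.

141 kg

Hardness to add: (310 − 167) = 143 mg/L as CaCO₃ × 670,000 L = 95,810 g as CaCO₃.
Moles of Ca²⁺ (1 mol Ca²⁺ ≡ 1 mol CaCO₃): 95,810 / 100.1 g/mol = 957.1 mol.
Mass of CaCl₂·2H₂O: 957.1 × 147 = 140,700 g.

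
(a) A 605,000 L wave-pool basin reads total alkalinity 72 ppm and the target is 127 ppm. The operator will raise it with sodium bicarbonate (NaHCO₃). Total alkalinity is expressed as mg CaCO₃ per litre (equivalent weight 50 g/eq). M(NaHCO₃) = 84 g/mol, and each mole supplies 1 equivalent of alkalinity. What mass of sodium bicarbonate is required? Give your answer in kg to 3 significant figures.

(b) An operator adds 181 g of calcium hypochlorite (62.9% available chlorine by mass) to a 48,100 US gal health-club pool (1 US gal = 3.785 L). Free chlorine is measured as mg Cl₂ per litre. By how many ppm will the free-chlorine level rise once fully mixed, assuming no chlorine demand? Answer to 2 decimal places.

(a) 55.9 kg; (b) 0.63 ppm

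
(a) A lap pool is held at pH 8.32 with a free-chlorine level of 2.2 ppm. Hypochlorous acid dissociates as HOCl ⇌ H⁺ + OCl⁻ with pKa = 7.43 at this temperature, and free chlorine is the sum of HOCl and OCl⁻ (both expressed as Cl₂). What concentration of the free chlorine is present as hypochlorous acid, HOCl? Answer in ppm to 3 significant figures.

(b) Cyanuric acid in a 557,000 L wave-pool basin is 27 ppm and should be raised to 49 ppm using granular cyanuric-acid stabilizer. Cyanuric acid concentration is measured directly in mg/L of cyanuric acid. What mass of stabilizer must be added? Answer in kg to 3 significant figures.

(a) [OCl⁻]/[HOCl] = 10^(pH − pKa) = 10^(8.32 − 7.43) = 10^0.89 = 7.762.
(a) Fraction as HOCl = 1 / (1 + 7.762) = 0.1141.
(a) HOCl = 0.1141 × 2.2 ppm = 0.2511 ppm.

(b) CYA to add: (49 − 27) = 22 mg/L × 557,000 L = 12,250 g cyanuric acid.

(a) 0.251 ppm; (b) 12.3 kg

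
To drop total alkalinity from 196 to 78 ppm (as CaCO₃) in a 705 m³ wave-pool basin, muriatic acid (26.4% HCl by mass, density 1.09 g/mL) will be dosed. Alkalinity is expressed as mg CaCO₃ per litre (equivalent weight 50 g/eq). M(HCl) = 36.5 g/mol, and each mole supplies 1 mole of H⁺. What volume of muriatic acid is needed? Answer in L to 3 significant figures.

211 L

Volume: 705 m³ = 705,000 L.
Alkalinity to neutralize: (196 − 78) = 118 mg/L as CaCO₃ × 705,000 L = 83,190 g as CaCO₃.
Equivalents of H⁺ required: 83,190 ÷ 50 g/eq = 1664 eq = 1664 mol HCl.
Mass of HCl: 1664 × 36.5 = 60,730 g.
Mass of 26.4% solution: 60,730 / 0.264 = 230,000 g.
Volume: 230,000 g ÷ 1.09 g/mL = 211,000 mL.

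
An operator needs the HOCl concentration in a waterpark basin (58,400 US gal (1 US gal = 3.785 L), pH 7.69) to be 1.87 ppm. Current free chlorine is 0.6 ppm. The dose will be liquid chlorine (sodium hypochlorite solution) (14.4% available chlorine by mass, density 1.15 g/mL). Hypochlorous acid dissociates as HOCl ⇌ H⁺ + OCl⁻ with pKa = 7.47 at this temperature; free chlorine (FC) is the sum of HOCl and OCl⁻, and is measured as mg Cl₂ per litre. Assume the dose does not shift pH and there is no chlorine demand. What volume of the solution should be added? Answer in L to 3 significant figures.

5.84 L

Volume: 58,400 US gal × 3.785 L/gal = 221,044 L.
[OCl⁻]/[HOCl] = 10^(pH − pKa) = 10^(7.69 − 7.47) = 1.66; fraction as HOCl = 1/(1 + 1.66) = 0.376.
Free chlorine required for 1.87 ppm HOCl: 1.87 / 0.376 = 4.973 ppm.
FC to add: 4.973 − 0.6 = 4.373 mg/L as Cl₂.
Cl₂ equivalent: 4.373 mg/L × 221,044 L = 966.7 g.
Product at 14.4% available Cl: 966.7 / 0.144 = 6713 g.
Volume: 6713 g ÷ 1.15 g/mL = 5838 mL.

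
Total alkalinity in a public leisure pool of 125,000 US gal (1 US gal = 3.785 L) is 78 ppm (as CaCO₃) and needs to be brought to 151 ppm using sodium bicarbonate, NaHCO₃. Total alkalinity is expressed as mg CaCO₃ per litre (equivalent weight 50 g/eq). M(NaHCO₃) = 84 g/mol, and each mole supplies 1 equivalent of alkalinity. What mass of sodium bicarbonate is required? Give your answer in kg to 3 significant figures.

Volume: 125,000 US gal × 3.785 L/gal = 473,125 L.
Alkalinity to add: (151 − 78) = 73 mg/L as CaCO₃ × 473,125 L = 34,540 g as CaCO₃.
Equivalents: 34,540 g ÷ 50 g/eq = 690.8 eq.
NaHCO₃ supplies 1 eq per mole → 690.8 mol.
Mass: 690.8 mol × 84 g/mol = 58,020 g.

58.0 kg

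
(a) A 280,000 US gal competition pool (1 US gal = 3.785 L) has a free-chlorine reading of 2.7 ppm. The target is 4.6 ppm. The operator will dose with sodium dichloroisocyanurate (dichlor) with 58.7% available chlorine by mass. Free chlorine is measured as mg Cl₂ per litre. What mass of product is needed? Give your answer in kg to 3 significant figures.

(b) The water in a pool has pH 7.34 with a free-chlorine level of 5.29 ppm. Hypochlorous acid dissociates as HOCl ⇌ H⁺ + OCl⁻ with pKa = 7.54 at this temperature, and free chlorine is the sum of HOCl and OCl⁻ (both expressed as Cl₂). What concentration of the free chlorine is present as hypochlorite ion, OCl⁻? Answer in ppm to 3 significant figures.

(a) 3.43 kg; (b) 2.05 ppm

(a) Volume: 280,000 US gal × 3.785 L/gal = 1,059,800 L.
(a) Chlorine deficit: 4.6 − 2.7 = 1.9 ppm = 1.9 mg/L as Cl₂.
(a) Cl₂ equivalent needed: 1.9 mg/L × 1,059,800 L = 2,014,000 mg = 2014 g.
(a) Product at 58.7% available chlorine: 2014 / 0.587 = 3430 g.

(b) [OCl⁻]/[HOCl] = 10^(pH − pKa) = 10^(7.34 − 7.54) = 10^-0.20 = 0.631.
(b) Fraction as HOCl = 1 / (1 + 0.631) = 0.6131.
(b) OCl⁻ = (1 − 0.6131) × 5.29 ppm = 2.047 ppm.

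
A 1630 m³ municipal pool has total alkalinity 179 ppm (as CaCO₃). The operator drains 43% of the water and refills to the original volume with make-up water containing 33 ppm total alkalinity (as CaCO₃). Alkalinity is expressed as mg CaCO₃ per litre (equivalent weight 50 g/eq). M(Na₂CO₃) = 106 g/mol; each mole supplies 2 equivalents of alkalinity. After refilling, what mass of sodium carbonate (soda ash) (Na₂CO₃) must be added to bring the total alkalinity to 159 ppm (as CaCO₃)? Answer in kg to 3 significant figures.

Volume: 1630 m³ = 1,630,000 L.
After draining 43% and refilling: 179 × 0.57 + 33 × 0.43 = 116.22 ppm.
Deficit to target: 159 − 116.22 = 42.78 mg/L.
As CaCO₃: 42.78 mg/L × 1,630,000 L = 69,730 g; ÷ 50 g/eq ÷ 2 = 697.3 mol Na₂CO₃.
Mass: 697.3 × 106 = 73,920 g.

73.9 kg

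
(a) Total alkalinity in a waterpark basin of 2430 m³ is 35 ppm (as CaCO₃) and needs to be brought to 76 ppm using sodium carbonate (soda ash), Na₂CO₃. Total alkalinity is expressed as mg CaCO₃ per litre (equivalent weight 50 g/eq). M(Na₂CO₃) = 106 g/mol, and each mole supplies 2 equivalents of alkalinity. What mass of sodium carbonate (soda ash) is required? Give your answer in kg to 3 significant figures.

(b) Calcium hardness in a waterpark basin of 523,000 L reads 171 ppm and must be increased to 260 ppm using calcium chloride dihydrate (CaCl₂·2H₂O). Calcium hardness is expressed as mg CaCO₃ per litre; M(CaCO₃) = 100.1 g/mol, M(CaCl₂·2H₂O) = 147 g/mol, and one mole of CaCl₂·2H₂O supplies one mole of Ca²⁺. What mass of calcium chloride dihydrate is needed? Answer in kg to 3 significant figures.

(a) 106 kg; (b) 68.4 kg

(a) Volume: 2430 m³ = 2,430,000 L.
(a) Alkalinity to add: (76 − 35) = 41 mg/L as CaCO₃ × 2,430,000 L = 99,630 g as CaCO₃.
(a) Equivalents: 99,630 g ÷ 50 g/eq = 1993 eq.
(a) Each mole of Na₂CO₃ supplies 2 eq, so 1993 / 2 = 996.3 mol.
(a) Mass: 996.3 mol × 106 g/mol = 105,600 g.

(b) Hardness to add: (260 − 171) = 89 mg/L as CaCO₃ × 523,000 L = 46,550 g as CaCO₃.
(b) Moles of Ca²⁺ (1 mol Ca²⁺ ≡ 1 mol CaCO₃): 46,550 / 100.1 g/mol = 465 mol.
(b) Mass of CaCl₂·2H₂O: 465 × 147 = 68,360 g.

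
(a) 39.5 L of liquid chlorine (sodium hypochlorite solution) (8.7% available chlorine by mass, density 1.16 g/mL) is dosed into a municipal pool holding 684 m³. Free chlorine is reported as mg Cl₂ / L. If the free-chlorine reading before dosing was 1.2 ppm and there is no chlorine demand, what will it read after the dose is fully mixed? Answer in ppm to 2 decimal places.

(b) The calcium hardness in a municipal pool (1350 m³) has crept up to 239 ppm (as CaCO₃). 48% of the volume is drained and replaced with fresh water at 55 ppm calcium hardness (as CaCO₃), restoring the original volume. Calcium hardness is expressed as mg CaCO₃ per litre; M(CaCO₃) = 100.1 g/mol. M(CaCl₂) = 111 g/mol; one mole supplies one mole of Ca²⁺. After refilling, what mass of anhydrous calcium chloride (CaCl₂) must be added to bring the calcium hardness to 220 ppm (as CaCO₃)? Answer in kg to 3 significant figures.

(a) Volume: 684 m³ = 684,000 L.
(a) Mass of solution: 39.5 L × 1000 mL/L × 1.16 g/mL = 45,820 g.
(a) Available chlorine delivered: 45,820 g × 0.087 = 3986 g as Cl₂.
(a) Concentration rise: 3986 g / 684,000 L = 5.828 mg/L = 5.83 ppm.
(a) Final FC: 1.2 + 5.83 = 7.03 ppm.

(b) Volume: 1350 m³ = 1,350,000 L.
(b) After draining 48% and refilling: 239 × 0.52 + 55 × 0.48 = 150.68 ppm.
(b) Deficit to target: 220 − 150.68 = 69.32 mg/L.
(b) As CaCO₃: 69.32 mg/L × 1,350,000 L = 93,580 g; ÷ 100.1 = 934.9 mol Ca²⁺.
(b) Mass: 934.9 × 111 = 103,800 g.

(a) 7.03 ppm; (b) 104 kg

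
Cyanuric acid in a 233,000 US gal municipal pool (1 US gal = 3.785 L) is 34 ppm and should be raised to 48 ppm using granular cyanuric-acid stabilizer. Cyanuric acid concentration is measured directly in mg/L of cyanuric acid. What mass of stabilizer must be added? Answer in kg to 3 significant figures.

12.3 kg

Volume: 233,000 US gal × 3.785 L/gal = 881,905 L.
CYA to add: (48 − 34) = 14 mg/L × 881,905 L = 12,350 g cyanuric acid.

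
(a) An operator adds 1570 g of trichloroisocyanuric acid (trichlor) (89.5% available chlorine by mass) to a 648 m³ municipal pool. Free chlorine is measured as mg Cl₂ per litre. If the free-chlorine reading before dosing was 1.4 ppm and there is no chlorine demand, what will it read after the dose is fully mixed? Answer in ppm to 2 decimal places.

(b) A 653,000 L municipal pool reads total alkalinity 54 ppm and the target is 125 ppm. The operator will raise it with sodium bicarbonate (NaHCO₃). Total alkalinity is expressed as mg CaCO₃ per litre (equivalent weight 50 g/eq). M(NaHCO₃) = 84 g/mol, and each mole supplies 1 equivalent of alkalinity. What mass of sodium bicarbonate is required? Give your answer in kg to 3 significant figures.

(a) Volume: 648 m³ = 648,000 L.
(a) Available chlorine delivered: 1570 g × 0.895 = 1405 g as Cl₂.
(a) Concentration rise: 1405 g / 648,000 L = 2.168 mg/L = 2.17 ppm.
(a) Final FC: 1.4 + 2.17 = 3.57 ppm.

(b) Alkalinity to add: (125 − 54) = 71 mg/L as CaCO₃ × 653,000 L = 46,360 g as CaCO₃.
(b) Equivalents: 46,360 g ÷ 50 g/eq = 927.3 eq.
(b) NaHCO₃ supplies 1 eq per mole → 927.3 mol.
(b) Mass: 927.3 mol × 84 g/mol = 77,890 g.

(a) 3.57 ppm; (b) 77.9 kg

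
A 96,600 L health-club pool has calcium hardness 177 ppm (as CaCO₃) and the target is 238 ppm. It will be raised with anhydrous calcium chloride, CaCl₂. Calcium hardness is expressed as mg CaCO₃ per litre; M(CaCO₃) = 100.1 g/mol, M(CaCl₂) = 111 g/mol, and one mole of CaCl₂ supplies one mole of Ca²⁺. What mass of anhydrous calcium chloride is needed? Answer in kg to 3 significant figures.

6.53 kg

Hardness to add: (238 − 177) = 61 mg/L as CaCO₃ × 96,600 L = 5893 g as CaCO₃.
Moles of Ca²⁺ (1 mol Ca²⁺ ≡ 1 mol CaCO₃): 5893 / 100.1 g/mol = 58.87 mol.
Mass of CaCl₂: 58.87 × 111 = 6534 g.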